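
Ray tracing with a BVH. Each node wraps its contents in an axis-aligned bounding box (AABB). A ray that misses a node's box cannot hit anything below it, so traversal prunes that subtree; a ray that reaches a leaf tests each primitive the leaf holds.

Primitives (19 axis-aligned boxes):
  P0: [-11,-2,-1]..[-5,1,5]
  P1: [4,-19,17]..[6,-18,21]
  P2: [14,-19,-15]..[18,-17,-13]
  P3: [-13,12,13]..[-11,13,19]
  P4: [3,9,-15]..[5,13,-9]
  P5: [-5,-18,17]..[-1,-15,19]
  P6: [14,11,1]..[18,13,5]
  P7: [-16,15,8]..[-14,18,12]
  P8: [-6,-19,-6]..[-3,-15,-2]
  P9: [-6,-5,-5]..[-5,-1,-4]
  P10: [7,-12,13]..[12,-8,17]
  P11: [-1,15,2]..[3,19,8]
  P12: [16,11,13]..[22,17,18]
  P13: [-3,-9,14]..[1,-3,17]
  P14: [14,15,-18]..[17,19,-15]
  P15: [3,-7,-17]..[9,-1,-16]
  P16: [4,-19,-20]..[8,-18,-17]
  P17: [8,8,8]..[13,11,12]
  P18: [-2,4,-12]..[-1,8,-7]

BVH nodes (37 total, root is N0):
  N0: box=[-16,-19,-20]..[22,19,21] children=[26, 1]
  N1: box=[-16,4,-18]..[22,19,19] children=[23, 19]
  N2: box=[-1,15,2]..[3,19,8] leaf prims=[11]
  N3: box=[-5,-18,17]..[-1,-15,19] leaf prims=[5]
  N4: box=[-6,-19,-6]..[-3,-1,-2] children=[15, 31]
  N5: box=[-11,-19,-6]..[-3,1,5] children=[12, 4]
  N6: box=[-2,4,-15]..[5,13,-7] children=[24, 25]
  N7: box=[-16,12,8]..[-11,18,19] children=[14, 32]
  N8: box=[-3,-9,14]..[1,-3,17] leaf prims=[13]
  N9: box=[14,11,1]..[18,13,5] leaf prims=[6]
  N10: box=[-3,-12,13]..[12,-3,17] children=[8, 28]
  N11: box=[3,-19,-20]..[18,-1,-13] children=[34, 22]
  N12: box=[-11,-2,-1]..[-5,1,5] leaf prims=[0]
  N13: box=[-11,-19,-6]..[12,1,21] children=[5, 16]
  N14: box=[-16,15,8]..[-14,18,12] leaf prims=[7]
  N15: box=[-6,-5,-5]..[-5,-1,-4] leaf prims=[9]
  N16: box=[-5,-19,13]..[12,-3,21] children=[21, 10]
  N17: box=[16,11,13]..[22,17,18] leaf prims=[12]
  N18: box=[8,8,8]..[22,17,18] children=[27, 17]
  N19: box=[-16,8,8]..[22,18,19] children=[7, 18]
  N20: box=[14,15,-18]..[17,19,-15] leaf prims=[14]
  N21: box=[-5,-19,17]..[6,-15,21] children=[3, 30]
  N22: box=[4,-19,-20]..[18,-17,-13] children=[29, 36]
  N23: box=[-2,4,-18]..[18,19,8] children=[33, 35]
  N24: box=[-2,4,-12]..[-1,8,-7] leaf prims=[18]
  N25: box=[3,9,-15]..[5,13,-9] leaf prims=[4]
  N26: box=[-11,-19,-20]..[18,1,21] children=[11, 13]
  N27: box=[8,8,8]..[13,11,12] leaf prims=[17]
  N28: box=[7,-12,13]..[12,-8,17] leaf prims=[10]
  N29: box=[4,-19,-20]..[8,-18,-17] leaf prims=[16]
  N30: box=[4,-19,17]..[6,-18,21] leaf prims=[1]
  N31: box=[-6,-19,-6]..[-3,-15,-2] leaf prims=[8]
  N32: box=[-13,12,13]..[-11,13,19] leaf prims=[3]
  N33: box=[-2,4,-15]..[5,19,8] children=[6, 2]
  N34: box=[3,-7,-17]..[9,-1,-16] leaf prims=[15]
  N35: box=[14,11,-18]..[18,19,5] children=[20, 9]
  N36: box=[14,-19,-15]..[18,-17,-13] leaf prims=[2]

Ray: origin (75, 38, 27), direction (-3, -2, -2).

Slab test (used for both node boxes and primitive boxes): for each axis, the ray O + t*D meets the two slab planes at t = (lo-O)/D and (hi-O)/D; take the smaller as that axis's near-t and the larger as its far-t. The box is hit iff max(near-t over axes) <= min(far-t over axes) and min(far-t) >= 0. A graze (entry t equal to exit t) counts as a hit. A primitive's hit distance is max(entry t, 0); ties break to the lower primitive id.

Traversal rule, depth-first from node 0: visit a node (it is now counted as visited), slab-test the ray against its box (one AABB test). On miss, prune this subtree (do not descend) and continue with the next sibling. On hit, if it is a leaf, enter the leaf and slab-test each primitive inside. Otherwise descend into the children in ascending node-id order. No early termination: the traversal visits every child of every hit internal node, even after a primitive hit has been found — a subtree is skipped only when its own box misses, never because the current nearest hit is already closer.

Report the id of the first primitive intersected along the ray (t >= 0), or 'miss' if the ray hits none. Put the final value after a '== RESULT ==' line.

Trace the traversal:
N0 x:[53/3,91/3] y:[19/2,57/2] z:[3,47/2] -> hit [53/3,47/2], descend [1, 26]
  N1 x:[53/3,91/3] y:[19/2,17] z:[4,45/2] -> miss, prune
  N26 x:[19,86/3] y:[37/2,57/2] z:[3,47/2] -> hit [19,47/2], descend [11, 13]
    N11 x:[19,24] y:[39/2,57/2] z:[20,47/2] -> hit [20,47/2], descend [22, 34]
      N22 x:[19,71/3] y:[55/2,57/2] z:[20,47/2] -> miss, prune
      N34 x:[22,24] y:[39/2,45/2] z:[43/2,22] -> hit [22,22] leaf, test {P15@t=22}
    N13 x:[21,86/3] y:[37/2,57/2] z:[3,33/2] -> miss, prune

7 AABB tests over nodes [0, 1, 26, 11, 22, 34, 13]; 1 leaf entered; closest P15.

== RESULT ==
15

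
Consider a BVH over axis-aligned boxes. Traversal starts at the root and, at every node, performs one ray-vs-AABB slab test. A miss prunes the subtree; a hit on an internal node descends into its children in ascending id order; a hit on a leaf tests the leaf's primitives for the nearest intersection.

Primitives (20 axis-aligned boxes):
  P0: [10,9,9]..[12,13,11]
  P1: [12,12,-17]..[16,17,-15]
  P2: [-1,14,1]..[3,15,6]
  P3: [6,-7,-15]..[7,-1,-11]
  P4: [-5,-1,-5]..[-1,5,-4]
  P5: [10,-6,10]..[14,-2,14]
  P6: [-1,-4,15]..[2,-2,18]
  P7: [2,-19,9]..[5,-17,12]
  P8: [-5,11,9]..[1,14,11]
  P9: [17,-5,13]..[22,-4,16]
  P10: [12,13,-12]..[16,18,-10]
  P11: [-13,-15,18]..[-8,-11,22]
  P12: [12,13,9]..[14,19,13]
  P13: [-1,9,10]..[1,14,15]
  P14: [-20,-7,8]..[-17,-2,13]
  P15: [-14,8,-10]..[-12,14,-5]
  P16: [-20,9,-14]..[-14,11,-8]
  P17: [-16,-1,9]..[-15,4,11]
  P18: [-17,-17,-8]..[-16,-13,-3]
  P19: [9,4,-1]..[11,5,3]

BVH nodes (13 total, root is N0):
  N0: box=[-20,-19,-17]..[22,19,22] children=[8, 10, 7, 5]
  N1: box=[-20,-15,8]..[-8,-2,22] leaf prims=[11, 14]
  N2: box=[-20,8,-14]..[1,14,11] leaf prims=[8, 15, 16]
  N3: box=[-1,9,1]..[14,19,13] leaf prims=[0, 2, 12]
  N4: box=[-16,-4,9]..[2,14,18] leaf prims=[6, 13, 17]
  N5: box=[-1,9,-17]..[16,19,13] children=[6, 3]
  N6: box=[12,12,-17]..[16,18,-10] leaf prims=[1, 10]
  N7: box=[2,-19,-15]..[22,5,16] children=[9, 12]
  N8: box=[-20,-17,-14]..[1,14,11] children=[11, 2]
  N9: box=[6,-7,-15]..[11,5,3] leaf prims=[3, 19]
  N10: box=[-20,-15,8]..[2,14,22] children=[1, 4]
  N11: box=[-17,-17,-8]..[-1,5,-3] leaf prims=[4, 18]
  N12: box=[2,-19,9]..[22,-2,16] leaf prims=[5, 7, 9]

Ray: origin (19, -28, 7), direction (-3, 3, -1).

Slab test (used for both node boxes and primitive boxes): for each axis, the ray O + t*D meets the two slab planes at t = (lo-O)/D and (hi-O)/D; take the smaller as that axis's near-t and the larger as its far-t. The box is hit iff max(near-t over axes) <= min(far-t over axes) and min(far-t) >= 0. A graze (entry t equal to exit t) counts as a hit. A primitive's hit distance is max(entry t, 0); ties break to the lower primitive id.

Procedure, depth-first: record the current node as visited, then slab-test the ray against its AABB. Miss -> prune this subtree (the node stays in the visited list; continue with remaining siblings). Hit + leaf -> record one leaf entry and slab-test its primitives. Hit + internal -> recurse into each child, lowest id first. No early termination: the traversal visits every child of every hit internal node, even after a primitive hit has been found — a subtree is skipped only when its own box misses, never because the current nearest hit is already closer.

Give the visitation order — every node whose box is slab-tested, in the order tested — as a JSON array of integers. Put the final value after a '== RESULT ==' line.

Walk:
N0 x:[-1,13] y:[3,47/3] z:[-15,24] -> hit [3,13], descend [5, 7, 8, 10]
  N5 x:[1,20/3] y:[37/3,47/3] z:[-6,24] -> miss, prune
  N7 x:[-1,17/3] y:[3,11] z:[-9,22] -> hit [3,17/3], descend [9, 12]
    N9 x:[8/3,13/3] y:[7,11] z:[4,22] -> miss, prune
    N12 x:[-1,17/3] y:[3,26/3] z:[-9,-2] -> miss, prune
  N8 x:[6,13] y:[11/3,14] z:[-4,21] -> hit [6,13], descend [2, 11]
    N2 x:[6,13] y:[12,14] z:[-4,21] -> hit [12,13] leaf, test {P8(miss), P15(miss), P16(miss)}
    N11 x:[20/3,12] y:[11/3,11] z:[10,15] -> hit [10,11] leaf, test {P4(miss), P18(miss)}
  N10 x:[17/3,13] y:[13/3,14] z:[-15,-1] -> miss, prune

Visited [0, 5, 7, 9, 12, 8, 2, 11, 10]. Tests: 9 box, 2 leaf. Nearest: miss.

== RESULT ==
[0, 5, 7, 9, 12, 8, 2, 11, 10]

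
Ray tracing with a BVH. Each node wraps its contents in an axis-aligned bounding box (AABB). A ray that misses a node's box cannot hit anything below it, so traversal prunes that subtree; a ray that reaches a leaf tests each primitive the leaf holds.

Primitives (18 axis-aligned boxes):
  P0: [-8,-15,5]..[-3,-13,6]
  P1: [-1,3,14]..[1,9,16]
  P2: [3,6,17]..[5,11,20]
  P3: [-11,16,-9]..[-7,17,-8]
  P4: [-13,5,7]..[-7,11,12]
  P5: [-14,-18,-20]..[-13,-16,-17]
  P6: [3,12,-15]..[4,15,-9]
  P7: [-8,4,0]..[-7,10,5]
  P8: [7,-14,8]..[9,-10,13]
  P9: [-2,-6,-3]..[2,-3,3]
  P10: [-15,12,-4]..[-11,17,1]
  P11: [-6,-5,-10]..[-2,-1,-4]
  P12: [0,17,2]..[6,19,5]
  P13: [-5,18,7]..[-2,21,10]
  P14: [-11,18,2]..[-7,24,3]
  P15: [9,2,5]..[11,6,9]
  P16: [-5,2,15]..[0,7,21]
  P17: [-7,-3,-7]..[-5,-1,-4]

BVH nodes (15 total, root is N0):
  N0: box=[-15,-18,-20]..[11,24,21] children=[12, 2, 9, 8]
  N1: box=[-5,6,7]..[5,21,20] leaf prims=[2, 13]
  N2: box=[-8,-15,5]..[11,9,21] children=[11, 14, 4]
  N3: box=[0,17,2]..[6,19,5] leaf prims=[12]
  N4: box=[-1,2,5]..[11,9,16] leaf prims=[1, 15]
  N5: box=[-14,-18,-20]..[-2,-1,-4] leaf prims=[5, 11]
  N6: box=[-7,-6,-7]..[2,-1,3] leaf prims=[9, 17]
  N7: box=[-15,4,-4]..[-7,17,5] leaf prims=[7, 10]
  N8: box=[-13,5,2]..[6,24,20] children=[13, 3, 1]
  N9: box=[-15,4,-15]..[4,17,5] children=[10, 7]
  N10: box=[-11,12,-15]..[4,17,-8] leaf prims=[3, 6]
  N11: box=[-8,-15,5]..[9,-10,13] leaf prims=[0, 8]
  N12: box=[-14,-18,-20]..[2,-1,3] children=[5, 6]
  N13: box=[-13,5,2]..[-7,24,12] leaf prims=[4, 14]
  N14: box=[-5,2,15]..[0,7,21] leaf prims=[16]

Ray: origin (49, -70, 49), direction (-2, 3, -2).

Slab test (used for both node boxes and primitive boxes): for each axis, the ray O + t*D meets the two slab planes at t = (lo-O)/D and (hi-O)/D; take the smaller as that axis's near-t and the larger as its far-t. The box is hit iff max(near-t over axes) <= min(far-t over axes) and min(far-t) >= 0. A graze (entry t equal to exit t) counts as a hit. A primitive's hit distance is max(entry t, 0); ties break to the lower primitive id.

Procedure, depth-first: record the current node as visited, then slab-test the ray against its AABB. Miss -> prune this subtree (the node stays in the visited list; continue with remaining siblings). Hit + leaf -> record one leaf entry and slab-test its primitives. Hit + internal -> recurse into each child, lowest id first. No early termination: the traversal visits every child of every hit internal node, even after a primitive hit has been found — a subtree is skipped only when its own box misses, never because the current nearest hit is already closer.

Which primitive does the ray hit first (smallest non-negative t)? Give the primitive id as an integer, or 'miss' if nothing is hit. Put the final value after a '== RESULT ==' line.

Walk:
N0 x:[19,32] y:[52/3,94/3] z:[14,69/2] -> hit [19,94/3], descend [2, 8, 9, 12]
  N2 x:[19,57/2] y:[55/3,79/3] z:[14,22] -> hit [19,22], descend [4, 11, 14]
    N4 x:[19,25] y:[24,79/3] z:[33/2,22] -> miss, prune
    N11 x:[20,57/2] y:[55/3,20] z:[18,22] -> hit [20,20] leaf, test {P0(miss), P8@t=20}
    N14 x:[49/2,27] y:[24,77/3] z:[14,17] -> miss, prune
  N8 x:[43/2,31] y:[25,94/3] z:[29/2,47/2] -> miss, prune
  N9 x:[45/2,32] y:[74/3,29] z:[22,32] -> hit [74/3,29], descend [7, 10]
    N7 x:[28,32] y:[74/3,29] z:[22,53/2] -> miss, prune
    N10 x:[45/2,30] y:[82/3,29] z:[57/2,32] -> hit [57/2,29] leaf, test {P3@t=86/3, P6(miss)}
  N12 x:[47/2,63/2] y:[52/3,23] z:[23,69/2] -> miss, prune

order=[0, 2, 4, 11, 14, 8, 9, 7, 10, 12]  |boxes|=10  |leaves|=2  hit=P8

== RESULT ==
8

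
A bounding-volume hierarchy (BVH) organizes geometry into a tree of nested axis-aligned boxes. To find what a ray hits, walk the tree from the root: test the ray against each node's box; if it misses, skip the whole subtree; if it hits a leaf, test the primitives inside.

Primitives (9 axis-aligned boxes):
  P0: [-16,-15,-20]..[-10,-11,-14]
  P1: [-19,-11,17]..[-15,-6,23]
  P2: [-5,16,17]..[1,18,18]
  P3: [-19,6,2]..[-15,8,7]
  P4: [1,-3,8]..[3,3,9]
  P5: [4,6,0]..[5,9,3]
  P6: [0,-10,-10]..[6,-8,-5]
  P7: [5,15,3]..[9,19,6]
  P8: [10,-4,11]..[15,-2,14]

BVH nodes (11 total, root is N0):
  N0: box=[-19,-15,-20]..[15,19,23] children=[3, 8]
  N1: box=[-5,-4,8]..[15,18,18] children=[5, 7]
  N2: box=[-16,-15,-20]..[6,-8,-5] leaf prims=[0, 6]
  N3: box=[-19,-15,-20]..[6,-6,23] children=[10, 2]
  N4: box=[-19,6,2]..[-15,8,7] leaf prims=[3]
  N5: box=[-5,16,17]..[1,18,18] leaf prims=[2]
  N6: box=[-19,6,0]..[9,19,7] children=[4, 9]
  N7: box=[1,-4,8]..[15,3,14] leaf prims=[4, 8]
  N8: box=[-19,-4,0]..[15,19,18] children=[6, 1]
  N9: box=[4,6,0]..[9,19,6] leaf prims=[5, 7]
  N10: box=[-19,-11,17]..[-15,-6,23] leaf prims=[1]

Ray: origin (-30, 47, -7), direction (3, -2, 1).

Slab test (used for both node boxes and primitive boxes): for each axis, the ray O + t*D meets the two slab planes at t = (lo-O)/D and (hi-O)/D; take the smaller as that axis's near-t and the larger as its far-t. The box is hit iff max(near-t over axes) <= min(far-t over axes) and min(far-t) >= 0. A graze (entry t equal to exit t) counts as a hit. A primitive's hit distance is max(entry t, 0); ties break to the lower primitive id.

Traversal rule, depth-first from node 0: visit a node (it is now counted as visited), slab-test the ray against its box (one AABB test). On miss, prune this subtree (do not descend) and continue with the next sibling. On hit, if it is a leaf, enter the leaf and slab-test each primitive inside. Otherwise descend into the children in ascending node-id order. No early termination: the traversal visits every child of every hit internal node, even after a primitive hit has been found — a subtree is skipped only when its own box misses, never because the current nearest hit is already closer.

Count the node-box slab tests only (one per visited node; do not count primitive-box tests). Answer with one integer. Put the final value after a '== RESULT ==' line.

Traverse from the root:
N0 x:[11/3,15] y:[14,31] z:[-13,30] -> hit [14,15], descend [3, 8]
  N3 x:[11/3,12] y:[53/2,31] z:[-13,30] -> miss, prune
  N8 x:[11/3,15] y:[14,51/2] z:[7,25] -> hit [14,15], descend [1, 6]
    N1 x:[25/3,15] y:[29/2,51/2] z:[15,25] -> hit [15,15], descend [5, 7]
      N5 x:[25/3,31/3] y:[29/2,31/2] z:[24,25] -> miss, prune
      N7 x:[31/3,15] y:[22,51/2] z:[15,21] -> miss, prune
    N6 x:[11/3,13] y:[14,41/2] z:[7,14] -> miss, prune

Visited [0, 3, 8, 1, 5, 7, 6]. Tests: 7 box, 0 leaf. Nearest: miss.

== RESULT ==
7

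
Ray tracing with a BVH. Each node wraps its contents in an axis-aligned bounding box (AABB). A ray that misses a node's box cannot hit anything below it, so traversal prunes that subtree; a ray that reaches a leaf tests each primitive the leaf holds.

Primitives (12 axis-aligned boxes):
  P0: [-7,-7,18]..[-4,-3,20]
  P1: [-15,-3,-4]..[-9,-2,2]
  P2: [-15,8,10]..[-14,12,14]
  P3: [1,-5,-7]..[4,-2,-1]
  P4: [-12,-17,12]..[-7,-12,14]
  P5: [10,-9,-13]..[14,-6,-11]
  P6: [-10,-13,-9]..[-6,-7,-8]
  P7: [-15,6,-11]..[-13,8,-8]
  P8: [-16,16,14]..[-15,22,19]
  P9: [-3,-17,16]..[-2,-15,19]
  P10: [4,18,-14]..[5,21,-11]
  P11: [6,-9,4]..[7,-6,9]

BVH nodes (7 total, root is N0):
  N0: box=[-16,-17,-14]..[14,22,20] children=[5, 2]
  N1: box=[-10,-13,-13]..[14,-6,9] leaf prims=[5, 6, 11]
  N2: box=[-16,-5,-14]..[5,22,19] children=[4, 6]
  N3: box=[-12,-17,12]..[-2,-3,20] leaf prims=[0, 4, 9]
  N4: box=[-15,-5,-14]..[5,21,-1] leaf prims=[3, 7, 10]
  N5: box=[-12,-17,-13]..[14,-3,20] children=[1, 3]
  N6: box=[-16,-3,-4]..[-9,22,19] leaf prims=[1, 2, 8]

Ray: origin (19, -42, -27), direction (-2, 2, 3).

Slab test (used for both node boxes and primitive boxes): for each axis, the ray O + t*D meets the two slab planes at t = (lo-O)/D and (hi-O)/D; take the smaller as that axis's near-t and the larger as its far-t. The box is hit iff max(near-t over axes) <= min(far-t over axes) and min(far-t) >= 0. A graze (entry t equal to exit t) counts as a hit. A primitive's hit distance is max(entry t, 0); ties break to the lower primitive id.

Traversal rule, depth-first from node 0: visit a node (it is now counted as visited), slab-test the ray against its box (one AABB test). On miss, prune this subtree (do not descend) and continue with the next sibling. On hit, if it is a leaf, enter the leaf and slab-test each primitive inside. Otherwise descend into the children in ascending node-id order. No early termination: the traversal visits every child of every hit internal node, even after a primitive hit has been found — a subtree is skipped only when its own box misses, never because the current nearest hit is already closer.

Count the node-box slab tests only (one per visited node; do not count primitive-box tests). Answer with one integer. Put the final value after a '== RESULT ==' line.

Trace the traversal:
N0 x:[5/2,35/2] y:[25/2,32] z:[13/3,47/3] -> hit [25/2,47/3], descend [2, 5]
  N2 x:[7,35/2] y:[37/2,32] z:[13/3,46/3] -> miss, prune
  N5 x:[5/2,31/2] y:[25/2,39/2] z:[14/3,47/3] -> hit [25/2,31/2], descend [1, 3]
    N1 x:[5/2,29/2] y:[29/2,18] z:[14/3,12] -> miss, prune
    N3 x:[21/2,31/2] y:[25/2,39/2] z:[13,47/3] -> hit [13,31/2] leaf, test {P0(miss), P4@t=13, P9(miss)}

5 AABB tests over nodes [0, 2, 5, 1, 3]; 1 leaf entered; closest P4.

== RESULT ==
5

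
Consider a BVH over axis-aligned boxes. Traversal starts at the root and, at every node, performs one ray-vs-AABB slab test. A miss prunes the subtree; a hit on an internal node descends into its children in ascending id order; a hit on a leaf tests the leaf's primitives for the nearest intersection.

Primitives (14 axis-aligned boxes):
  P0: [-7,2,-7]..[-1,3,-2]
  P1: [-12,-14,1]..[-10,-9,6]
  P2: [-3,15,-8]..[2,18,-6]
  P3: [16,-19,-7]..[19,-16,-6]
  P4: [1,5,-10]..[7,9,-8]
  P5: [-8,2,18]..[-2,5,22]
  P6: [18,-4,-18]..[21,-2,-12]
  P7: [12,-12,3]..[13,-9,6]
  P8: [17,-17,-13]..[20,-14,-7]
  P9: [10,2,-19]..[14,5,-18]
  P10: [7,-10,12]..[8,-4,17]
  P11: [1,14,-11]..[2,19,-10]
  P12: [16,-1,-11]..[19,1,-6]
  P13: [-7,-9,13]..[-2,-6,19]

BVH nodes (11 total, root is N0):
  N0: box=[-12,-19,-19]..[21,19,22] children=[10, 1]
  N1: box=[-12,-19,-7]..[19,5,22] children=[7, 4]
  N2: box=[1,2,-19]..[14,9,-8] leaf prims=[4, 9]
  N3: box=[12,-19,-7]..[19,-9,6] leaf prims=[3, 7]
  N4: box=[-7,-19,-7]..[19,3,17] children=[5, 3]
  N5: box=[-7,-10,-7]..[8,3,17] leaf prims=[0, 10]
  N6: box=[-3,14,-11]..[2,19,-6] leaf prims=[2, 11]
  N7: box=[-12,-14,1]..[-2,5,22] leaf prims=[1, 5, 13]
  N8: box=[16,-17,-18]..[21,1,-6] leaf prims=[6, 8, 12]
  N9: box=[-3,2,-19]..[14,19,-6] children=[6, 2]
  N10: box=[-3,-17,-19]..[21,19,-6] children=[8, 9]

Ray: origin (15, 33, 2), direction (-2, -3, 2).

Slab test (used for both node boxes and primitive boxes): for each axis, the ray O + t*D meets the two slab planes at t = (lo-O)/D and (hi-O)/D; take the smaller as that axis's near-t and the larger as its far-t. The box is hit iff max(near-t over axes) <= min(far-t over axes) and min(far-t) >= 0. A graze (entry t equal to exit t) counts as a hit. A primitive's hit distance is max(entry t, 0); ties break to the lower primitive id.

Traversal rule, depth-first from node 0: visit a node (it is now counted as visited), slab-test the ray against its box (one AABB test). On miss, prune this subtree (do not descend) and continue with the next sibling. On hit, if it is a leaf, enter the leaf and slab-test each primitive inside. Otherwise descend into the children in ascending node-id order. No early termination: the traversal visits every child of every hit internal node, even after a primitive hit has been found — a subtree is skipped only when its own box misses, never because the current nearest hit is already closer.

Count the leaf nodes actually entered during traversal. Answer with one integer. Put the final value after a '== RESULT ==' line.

Trace the traversal:
N0 x:[-3,27/2] y:[14/3,52/3] z:[-21/2,10] -> hit [14/3,10], descend [1, 10]
  N1 x:[-2,27/2] y:[28/3,52/3] z:[-9/2,10] -> hit [28/3,10], descend [4, 7]
    N4 x:[-2,11] y:[10,52/3] z:[-9/2,15/2] -> miss, prune
    N7 x:[17/2,27/2] y:[28/3,47/3] z:[-1/2,10] -> hit [28/3,10] leaf, test {P1(miss), P5@t=28/3, P13(miss)}
  N10 x:[-3,9] y:[14/3,50/3] z:[-21/2,-4] -> miss, prune

Summary -> nodes [0, 1, 4, 7, 10]; box-tests=5; leaf-entries=1; first=P5

== RESULT ==
1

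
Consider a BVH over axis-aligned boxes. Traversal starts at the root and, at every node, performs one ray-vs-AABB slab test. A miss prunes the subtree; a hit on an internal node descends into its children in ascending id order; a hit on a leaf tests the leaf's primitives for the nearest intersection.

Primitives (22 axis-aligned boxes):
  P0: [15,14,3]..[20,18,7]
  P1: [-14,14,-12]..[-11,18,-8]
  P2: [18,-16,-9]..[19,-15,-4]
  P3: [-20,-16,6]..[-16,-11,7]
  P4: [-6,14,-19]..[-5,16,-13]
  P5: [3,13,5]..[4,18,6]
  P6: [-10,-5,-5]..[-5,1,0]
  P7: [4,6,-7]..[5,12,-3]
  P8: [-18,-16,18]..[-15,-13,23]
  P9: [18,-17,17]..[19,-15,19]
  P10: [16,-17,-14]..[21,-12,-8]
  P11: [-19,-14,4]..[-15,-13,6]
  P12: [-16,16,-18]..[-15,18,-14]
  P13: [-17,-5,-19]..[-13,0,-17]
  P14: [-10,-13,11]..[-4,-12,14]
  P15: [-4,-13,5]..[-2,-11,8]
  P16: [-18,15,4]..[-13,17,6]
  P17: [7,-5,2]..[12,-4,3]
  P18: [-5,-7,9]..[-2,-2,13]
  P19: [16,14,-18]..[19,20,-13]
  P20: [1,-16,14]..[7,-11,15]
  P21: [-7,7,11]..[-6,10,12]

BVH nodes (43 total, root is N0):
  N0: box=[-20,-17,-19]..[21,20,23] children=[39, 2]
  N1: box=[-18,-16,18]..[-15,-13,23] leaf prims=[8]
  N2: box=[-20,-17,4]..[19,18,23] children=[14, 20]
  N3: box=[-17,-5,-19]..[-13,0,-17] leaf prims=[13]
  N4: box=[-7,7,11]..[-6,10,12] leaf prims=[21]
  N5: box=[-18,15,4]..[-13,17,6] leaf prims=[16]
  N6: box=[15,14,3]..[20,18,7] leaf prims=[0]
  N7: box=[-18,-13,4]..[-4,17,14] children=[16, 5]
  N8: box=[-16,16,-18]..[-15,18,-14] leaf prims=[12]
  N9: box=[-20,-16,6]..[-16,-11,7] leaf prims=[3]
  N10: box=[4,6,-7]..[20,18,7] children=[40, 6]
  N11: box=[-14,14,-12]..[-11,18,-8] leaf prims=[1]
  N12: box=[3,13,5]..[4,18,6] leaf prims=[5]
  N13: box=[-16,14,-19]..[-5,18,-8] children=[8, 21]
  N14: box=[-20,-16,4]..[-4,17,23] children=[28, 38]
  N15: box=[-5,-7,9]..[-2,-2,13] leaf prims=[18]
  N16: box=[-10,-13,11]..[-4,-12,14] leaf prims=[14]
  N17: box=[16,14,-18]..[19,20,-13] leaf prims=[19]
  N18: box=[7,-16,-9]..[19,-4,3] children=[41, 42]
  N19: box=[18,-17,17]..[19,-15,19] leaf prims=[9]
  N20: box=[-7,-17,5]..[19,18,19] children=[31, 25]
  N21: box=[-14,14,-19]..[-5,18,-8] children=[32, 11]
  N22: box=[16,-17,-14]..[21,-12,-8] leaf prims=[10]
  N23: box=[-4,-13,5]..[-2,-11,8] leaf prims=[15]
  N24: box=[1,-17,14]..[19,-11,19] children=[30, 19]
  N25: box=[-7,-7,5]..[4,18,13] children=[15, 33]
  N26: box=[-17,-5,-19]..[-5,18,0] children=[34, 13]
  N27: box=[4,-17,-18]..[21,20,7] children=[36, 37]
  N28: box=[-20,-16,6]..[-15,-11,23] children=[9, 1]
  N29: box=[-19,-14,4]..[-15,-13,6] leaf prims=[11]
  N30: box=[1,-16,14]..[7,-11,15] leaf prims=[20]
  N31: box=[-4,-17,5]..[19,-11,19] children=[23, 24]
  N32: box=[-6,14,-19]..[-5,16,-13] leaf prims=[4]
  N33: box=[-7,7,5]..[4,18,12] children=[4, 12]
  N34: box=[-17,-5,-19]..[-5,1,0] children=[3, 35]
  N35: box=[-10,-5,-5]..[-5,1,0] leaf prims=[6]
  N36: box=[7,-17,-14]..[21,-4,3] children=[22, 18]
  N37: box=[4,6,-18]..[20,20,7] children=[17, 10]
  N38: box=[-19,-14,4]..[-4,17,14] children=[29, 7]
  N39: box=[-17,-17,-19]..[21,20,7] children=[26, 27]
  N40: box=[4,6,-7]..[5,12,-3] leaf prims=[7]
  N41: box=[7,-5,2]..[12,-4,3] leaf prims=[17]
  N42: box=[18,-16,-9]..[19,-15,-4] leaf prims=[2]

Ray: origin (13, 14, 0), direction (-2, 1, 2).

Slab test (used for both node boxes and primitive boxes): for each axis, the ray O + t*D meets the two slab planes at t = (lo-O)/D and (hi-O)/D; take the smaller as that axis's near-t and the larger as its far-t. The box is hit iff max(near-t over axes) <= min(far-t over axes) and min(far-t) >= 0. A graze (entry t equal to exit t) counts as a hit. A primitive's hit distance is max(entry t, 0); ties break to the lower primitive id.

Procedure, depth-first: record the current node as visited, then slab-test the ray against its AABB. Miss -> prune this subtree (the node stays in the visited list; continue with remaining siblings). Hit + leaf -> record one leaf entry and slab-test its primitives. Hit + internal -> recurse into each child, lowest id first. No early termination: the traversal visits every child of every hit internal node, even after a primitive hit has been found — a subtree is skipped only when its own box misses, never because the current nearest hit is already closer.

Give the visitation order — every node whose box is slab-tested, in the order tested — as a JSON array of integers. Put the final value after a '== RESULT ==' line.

Trace the traversal:
N0 x:[-4,33/2] y:[-31,6] z:[-19/2,23/2] -> hit [-4,6], descend [2, 39]
  N2 x:[-3,33/2] y:[-31,4] z:[2,23/2] -> hit [2,4], descend [14, 20]
    N14 x:[17/2,33/2] y:[-30,3] z:[2,23/2] -> miss, prune
    N20 x:[-3,10] y:[-31,4] z:[5/2,19/2] -> hit [5/2,4], descend [25, 31]
      N25 x:[9/2,10] y:[-21,4] z:[5/2,13/2] -> miss, prune
      N31 x:[-3,17/2] y:[-31,-25] z:[5/2,19/2] -> miss, prune
  N39 x:[-4,15] y:[-31,6] z:[-19/2,7/2] -> hit [-4,7/2], descend [26, 27]
    N26 x:[9,15] y:[-19,4] z:[-19/2,0] -> miss, prune
    N27 x:[-4,9/2] y:[-31,6] z:[-9,7/2] -> hit [-4,7/2], descend [36, 37]
      N36 x:[-4,3] y:[-31,-18] z:[-7,3/2] -> miss, prune
      N37 x:[-7/2,9/2] y:[-8,6] z:[-9,7/2] -> hit [-7/2,7/2], descend [10, 17]
        N10 x:[-7/2,9/2] y:[-8,4] z:[-7/2,7/2] -> hit [-7/2,7/2], descend [6, 40]
          N6 x:[-7/2,-1] y:[0,4] z:[3/2,7/2] -> miss, prune
          N40 x:[4,9/2] y:[-8,-2] z:[-7/2,-3/2] -> miss, prune
        N17 x:[-3,-3/2] y:[0,6] z:[-9,-13/2] -> miss, prune

15 AABB tests over nodes [0, 2, 14, 20, 25, 31, 39, 26, 27, 36, 37, 10, 6, 40, 17]; 0 leaves entered; closest miss.

== RESULT ==
[0, 2, 14, 20, 25, 31, 39, 26, 27, 36, 37, 10, 6, 40, 17]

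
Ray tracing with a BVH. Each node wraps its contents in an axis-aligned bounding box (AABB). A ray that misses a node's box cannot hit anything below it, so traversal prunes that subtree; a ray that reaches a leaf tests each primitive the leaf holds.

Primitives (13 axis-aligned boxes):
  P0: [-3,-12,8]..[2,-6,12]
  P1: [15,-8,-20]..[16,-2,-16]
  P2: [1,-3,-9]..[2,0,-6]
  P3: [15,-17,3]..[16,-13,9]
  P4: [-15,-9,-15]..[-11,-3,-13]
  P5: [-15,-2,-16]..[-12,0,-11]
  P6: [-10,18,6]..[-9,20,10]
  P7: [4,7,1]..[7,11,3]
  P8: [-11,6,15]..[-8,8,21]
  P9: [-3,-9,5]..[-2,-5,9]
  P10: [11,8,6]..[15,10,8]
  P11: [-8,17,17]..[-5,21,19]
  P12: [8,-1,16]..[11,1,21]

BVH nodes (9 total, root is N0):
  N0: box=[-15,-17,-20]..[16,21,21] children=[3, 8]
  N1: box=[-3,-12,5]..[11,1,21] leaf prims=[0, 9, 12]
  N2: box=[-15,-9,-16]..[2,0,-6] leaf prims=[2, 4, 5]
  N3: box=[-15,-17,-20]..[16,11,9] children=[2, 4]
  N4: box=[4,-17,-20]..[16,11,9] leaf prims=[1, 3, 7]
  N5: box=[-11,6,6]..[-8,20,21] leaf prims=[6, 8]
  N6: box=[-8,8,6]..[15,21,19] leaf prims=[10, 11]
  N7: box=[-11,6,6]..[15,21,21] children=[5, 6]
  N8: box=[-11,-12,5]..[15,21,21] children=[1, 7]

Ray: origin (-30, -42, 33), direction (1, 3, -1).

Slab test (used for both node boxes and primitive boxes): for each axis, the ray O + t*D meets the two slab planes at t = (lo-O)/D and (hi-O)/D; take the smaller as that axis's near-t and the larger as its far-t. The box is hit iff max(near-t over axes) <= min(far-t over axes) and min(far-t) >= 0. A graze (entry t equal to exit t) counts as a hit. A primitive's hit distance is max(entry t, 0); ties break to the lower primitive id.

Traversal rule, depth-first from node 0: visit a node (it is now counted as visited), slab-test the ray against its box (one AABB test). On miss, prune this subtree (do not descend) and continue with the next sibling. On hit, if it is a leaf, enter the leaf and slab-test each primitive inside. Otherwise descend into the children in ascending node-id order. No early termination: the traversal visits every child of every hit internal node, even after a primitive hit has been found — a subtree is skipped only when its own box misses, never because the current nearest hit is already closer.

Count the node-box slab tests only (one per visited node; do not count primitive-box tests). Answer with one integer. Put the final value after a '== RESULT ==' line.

Walk:
N0 x:[15,46] y:[25/3,21] z:[12,53] -> hit [15,21], descend [3, 8]
  N3 x:[15,46] y:[25/3,53/3] z:[24,53] -> miss, prune
  N8 x:[19,45] y:[10,21] z:[12,28] -> hit [19,21], descend [1, 7]
    N1 x:[27,41] y:[10,43/3] z:[12,28] -> miss, prune
    N7 x:[19,45] y:[16,21] z:[12,27] -> hit [19,21], descend [5, 6]
      N5 x:[19,22] y:[16,62/3] z:[12,27] -> hit [19,62/3] leaf, test {P6(miss), P8(miss)}
      N6 x:[22,45] y:[50/3,21] z:[14,27] -> miss, prune

Summary -> nodes [0, 3, 8, 1, 7, 5, 6]; box-tests=7; leaf-entries=1; first=miss

== RESULT ==
7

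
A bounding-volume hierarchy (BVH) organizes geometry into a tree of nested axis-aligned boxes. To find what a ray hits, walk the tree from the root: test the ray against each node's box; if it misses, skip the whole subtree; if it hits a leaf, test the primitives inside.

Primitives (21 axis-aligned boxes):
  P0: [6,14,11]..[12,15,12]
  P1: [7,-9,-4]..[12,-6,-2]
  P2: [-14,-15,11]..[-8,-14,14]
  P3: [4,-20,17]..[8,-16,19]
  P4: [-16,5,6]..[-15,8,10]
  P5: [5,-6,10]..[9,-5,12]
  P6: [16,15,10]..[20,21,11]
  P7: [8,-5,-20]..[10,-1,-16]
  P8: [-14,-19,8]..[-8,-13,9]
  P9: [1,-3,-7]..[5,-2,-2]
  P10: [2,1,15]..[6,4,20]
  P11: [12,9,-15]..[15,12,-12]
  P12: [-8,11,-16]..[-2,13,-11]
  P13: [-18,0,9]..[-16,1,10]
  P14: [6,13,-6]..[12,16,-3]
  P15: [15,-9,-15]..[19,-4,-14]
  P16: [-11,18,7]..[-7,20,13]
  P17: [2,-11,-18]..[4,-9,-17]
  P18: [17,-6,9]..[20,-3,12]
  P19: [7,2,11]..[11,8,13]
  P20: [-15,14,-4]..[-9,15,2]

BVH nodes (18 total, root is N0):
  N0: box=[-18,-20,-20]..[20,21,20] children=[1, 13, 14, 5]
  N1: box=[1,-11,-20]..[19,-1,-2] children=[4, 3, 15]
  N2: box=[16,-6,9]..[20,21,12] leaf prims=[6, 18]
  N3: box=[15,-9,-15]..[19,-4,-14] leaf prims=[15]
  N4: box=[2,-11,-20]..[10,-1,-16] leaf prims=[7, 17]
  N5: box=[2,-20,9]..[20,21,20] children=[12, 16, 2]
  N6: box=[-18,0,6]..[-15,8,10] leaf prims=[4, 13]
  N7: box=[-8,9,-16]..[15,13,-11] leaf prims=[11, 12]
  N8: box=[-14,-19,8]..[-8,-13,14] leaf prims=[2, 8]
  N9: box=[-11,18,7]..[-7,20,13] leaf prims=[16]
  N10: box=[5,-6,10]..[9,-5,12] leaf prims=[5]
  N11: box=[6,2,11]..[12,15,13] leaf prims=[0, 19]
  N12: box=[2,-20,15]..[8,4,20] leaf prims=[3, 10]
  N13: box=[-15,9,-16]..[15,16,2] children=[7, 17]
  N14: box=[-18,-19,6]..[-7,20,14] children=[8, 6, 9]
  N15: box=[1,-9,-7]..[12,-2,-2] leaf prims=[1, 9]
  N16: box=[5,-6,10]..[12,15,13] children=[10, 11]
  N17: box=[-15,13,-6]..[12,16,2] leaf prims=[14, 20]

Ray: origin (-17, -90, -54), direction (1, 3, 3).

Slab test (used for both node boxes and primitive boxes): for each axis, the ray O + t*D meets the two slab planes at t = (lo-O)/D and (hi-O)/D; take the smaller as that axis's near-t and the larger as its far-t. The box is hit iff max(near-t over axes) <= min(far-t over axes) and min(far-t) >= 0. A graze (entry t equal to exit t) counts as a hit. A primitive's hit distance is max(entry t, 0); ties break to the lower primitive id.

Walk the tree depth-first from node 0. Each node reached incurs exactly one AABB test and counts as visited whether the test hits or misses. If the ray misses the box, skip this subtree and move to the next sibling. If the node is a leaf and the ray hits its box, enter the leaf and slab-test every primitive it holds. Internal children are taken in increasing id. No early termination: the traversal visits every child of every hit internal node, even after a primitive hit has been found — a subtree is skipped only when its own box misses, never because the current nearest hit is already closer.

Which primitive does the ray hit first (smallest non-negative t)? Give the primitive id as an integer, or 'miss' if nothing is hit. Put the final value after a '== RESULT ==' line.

Walk:
N0 x:[-1,37] y:[70/3,37] z:[34/3,74/3] -> hit [70/3,74/3], descend [1, 5, 13, 14]
  N1 x:[18,36] y:[79/3,89/3] z:[34/3,52/3] -> miss, prune
  N5 x:[19,37] y:[70/3,37] z:[21,74/3] -> hit [70/3,74/3], descend [2, 12, 16]
    N2 x:[33,37] y:[28,37] z:[21,22] -> miss, prune
    N12 x:[19,25] y:[70/3,94/3] z:[23,74/3] -> hit [70/3,74/3] leaf, test {P3@t=71/3, P10(miss)}
    N16 x:[22,29] y:[28,35] z:[64/3,67/3] -> miss, prune
  N13 x:[2,32] y:[33,106/3] z:[38/3,56/3] -> miss, prune
  N14 x:[-1,10] y:[71/3,110/3] z:[20,68/3] -> miss, prune

Summary -> nodes [0, 1, 5, 2, 12, 16, 13, 14]; box-tests=8; leaf-entries=1; first=P3

== RESULT ==
3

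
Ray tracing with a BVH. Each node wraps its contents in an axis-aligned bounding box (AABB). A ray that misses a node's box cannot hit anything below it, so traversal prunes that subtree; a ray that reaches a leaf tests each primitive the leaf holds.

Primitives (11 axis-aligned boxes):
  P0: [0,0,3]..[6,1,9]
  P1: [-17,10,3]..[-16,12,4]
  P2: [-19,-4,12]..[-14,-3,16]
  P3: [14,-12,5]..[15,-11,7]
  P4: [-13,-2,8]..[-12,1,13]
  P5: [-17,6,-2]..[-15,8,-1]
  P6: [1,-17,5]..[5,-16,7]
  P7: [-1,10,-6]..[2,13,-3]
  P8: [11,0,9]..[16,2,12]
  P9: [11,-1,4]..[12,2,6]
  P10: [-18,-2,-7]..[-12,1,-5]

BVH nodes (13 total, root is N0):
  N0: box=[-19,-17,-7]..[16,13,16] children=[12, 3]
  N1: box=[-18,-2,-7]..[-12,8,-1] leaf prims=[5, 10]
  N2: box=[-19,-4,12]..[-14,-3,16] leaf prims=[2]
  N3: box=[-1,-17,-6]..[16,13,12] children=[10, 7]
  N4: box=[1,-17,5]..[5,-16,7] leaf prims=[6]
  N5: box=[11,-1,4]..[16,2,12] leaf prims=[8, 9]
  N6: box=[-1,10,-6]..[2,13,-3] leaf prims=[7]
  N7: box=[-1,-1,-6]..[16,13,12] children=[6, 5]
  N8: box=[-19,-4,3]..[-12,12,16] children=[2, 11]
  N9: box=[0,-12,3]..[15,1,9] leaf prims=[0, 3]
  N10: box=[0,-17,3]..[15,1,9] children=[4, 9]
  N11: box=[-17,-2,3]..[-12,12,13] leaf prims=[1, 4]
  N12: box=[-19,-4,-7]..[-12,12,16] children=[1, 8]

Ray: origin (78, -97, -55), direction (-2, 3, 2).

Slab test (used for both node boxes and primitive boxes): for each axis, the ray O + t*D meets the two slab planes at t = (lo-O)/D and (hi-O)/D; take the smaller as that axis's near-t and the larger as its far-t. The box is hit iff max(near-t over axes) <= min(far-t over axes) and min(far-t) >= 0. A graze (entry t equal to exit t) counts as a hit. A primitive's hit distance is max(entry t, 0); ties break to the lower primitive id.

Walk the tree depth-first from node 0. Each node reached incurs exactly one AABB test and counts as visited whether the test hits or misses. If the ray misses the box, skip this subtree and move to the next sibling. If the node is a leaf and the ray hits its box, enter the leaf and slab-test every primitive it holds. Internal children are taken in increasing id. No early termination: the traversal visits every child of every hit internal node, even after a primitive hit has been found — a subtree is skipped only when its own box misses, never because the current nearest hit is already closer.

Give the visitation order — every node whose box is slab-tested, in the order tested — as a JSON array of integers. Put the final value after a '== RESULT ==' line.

Trace the traversal:
N0 x:[31,97/2] y:[80/3,110/3] z:[24,71/2] -> hit [31,71/2], descend [3, 12]
  N3 x:[31,79/2] y:[80/3,110/3] z:[49/2,67/2] -> hit [31,67/2], descend [7, 10]
    N7 x:[31,79/2] y:[32,110/3] z:[49/2,67/2] -> hit [32,67/2], descend [5, 6]
      N5 x:[31,67/2] y:[32,33] z:[59/2,67/2] -> hit [32,33] leaf, test {P8@t=97/3, P9(miss)}
      N6 x:[38,79/2] y:[107/3,110/3] z:[49/2,26] -> miss, prune
    N10 x:[63/2,39] y:[80/3,98/3] z:[29,32] -> hit [63/2,32], descend [4, 9]
      N4 x:[73/2,77/2] y:[80/3,27] z:[30,31] -> miss, prune
      N9 x:[63/2,39] y:[85/3,98/3] z:[29,32] -> hit [63/2,32] leaf, test {P0(miss), P3(miss)}
  N12 x:[45,97/2] y:[31,109/3] z:[24,71/2] -> miss, prune

Visited [0, 3, 7, 5, 6, 10, 4, 9, 12]. Tests: 9 box, 2 leaf. Nearest: P8.

== RESULT ==
[0, 3, 7, 5, 6, 10, 4, 9, 12]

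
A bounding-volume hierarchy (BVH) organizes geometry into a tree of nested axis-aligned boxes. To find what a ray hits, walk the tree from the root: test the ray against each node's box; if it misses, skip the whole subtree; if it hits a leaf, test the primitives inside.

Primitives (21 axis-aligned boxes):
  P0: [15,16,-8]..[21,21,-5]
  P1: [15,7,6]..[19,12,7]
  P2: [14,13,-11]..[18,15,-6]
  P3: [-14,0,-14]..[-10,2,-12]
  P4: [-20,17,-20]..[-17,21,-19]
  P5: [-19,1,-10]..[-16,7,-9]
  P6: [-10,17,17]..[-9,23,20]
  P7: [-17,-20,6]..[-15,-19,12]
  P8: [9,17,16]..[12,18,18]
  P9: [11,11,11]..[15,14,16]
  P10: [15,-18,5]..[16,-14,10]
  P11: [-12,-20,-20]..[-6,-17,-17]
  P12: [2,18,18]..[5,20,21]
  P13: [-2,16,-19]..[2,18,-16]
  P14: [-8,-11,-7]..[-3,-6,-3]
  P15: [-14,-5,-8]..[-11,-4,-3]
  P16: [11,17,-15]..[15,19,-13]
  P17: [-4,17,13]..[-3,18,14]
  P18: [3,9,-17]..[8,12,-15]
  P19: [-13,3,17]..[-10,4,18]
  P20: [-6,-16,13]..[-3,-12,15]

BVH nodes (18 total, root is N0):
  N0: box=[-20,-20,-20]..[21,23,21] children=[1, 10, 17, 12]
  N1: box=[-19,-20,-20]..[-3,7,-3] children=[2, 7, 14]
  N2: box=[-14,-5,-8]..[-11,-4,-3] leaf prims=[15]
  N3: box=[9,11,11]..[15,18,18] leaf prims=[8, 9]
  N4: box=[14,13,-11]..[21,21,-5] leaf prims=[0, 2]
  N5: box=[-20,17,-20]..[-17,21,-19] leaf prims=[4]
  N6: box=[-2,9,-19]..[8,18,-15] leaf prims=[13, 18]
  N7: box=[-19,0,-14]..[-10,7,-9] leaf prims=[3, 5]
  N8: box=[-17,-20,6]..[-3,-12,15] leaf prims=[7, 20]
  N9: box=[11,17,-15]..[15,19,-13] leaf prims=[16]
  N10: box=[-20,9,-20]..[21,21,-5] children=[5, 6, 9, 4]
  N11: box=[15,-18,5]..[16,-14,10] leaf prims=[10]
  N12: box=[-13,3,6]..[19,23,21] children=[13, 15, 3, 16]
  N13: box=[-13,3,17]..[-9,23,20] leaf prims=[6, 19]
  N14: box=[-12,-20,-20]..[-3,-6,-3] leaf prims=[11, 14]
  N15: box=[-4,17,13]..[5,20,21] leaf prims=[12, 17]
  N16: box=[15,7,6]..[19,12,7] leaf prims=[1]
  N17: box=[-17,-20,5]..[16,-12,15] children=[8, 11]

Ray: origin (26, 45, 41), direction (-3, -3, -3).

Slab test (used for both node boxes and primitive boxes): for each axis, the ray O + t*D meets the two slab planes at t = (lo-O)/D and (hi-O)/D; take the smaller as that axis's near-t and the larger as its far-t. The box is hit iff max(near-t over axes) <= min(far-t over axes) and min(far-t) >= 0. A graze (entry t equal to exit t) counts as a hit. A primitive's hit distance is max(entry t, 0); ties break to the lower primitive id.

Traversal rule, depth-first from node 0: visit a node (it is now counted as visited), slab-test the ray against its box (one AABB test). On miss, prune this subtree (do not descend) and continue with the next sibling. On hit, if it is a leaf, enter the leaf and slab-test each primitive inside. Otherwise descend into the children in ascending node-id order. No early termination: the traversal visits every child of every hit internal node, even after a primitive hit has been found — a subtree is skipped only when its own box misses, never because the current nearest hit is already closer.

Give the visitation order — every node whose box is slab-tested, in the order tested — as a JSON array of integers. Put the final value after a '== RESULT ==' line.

Walk:
N0 x:[5/3,46/3] y:[22/3,65/3] z:[20/3,61/3] -> hit [22/3,46/3], descend [1, 10, 12, 17]
  N1 x:[29/3,15] y:[38/3,65/3] z:[44/3,61/3] -> hit [44/3,15], descend [2, 7, 14]
    N2 x:[37/3,40/3] y:[49/3,50/3] z:[44/3,49/3] -> miss, prune
    N7 x:[12,15] y:[38/3,15] z:[50/3,55/3] -> miss, prune
    N14 x:[29/3,38/3] y:[17,65/3] z:[44/3,61/3] -> miss, prune
  N10 x:[5/3,46/3] y:[8,12] z:[46/3,61/3] -> miss, prune
  N12 x:[7/3,13] y:[22/3,14] z:[20/3,35/3] -> hit [22/3,35/3], descend [3, 13, 15, 16]
    N3 x:[11/3,17/3] y:[9,34/3] z:[23/3,10] -> miss, prune
    N13 x:[35/3,13] y:[22/3,14] z:[7,8] -> miss, prune
    N15 x:[7,10] y:[25/3,28/3] z:[20/3,28/3] -> hit [25/3,28/3] leaf, test {P12(miss), P17(miss)}
    N16 x:[7/3,11/3] y:[11,38/3] z:[34/3,35/3] -> miss, prune
  N17 x:[10/3,43/3] y:[19,65/3] z:[26/3,12] -> miss, prune

12 AABB tests over nodes [0, 1, 2, 7, 14, 10, 12, 3, 13, 15, 16, 17]; 1 leaf entered; closest miss.

== RESULT ==
[0, 1, 2, 7, 14, 10, 12, 3, 13, 15, 16, 17]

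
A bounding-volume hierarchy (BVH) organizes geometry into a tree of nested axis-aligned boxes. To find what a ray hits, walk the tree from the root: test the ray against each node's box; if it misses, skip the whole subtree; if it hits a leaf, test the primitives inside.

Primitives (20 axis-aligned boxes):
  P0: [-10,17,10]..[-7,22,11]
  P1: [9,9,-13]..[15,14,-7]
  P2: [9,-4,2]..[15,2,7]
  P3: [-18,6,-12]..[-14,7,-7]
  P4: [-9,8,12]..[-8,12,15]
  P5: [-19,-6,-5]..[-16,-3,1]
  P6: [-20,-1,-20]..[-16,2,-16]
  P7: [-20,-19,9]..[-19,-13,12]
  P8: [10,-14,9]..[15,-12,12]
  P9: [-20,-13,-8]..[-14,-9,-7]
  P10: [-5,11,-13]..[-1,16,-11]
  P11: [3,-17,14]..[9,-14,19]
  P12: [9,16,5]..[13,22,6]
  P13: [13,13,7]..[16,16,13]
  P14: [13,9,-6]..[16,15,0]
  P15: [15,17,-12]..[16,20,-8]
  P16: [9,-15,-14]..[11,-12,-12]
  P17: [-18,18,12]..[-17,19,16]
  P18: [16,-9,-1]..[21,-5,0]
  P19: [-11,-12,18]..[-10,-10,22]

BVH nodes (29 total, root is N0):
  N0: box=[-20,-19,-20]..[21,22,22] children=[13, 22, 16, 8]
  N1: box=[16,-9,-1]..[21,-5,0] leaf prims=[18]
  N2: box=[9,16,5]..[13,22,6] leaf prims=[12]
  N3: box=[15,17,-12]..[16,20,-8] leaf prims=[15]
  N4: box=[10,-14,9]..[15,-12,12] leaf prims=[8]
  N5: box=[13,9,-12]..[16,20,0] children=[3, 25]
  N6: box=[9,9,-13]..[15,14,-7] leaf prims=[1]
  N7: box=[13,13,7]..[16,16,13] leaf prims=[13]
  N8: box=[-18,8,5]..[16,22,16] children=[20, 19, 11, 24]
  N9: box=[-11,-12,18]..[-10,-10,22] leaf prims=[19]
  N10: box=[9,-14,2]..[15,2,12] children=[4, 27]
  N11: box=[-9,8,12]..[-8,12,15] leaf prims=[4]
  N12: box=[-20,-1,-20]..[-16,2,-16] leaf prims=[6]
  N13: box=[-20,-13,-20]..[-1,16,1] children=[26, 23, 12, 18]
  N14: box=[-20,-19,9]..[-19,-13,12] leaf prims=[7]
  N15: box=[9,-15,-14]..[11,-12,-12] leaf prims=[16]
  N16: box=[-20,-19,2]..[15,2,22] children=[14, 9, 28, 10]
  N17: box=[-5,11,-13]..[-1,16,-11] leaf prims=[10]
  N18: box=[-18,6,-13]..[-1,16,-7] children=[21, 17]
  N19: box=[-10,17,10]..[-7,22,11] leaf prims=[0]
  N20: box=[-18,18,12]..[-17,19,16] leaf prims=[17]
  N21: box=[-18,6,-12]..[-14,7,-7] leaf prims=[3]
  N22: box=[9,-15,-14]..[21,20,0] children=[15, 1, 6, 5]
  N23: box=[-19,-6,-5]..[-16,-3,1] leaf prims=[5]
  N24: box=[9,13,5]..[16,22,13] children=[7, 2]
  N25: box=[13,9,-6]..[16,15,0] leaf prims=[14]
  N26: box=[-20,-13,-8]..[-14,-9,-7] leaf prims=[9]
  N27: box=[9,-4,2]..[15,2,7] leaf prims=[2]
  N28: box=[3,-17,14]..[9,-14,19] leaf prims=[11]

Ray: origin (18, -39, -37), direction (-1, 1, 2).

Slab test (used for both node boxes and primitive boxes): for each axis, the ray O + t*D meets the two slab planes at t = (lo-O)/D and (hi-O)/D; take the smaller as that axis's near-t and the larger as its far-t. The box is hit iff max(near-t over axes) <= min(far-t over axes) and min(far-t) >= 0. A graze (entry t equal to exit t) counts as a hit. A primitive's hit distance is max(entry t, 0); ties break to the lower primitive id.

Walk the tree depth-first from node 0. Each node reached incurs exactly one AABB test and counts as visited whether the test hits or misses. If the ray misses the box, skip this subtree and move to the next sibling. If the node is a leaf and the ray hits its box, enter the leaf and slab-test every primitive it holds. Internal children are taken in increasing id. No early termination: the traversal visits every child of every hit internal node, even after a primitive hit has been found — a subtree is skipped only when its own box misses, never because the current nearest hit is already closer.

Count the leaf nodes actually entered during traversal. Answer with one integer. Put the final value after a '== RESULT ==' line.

Traverse from the root:
N0 x:[-3,38] y:[20,61] z:[17/2,59/2] -> hit [20,59/2], descend [8, 13, 16, 22]
  N8 x:[2,36] y:[47,61] z:[21,53/2] -> miss, prune
  N13 x:[19,38] y:[26,55] z:[17/2,19] -> miss, prune
  N16 x:[3,38] y:[20,41] z:[39/2,59/2] -> hit [20,59/2], descend [9, 10, 14, 28]
    N9 x:[28,29] y:[27,29] z:[55/2,59/2] -> hit [28,29] leaf, test {P19@t=28}
    N10 x:[3,9] y:[25,41] z:[39/2,49/2] -> miss, prune
    N14 x:[37,38] y:[20,26] z:[23,49/2] -> miss, prune
    N28 x:[9,15] y:[22,25] z:[51/2,28] -> miss, prune
  N22 x:[-3,9] y:[24,59] z:[23/2,37/2] -> miss, prune

9 AABB tests over nodes [0, 8, 13, 16, 9, 10, 14, 28, 22]; 1 leaf entered; closest P19.

== RESULT ==
1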